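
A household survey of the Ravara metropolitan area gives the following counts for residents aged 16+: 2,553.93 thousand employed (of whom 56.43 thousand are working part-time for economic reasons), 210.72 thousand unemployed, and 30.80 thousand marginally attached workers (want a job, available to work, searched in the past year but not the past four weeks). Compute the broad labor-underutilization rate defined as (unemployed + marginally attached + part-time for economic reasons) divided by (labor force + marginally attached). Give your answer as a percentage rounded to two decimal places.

Labor force = 2,553.93 + 210.72 = 2,764.65 thousand.
Numerator = 210.72 + 30.80 + 56.43 = 297.95 thousand.
Denominator = 2,764.65 + 30.80 = 2,795.45 thousand.
Broad rate = 297.95 / 2,795.45 = 10.66%.

Broad underutilization rate ≈ 10.66%.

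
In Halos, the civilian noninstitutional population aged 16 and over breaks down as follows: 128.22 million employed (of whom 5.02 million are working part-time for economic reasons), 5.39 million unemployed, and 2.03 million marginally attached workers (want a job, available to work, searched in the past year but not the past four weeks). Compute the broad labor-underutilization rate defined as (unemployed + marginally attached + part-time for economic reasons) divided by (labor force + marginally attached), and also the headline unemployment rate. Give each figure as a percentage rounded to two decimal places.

Broad underutilization rate ≈ 9.17%; headline unemployment rate ≈ 4.03%.

Labor force = 128.22 + 5.39 = 133.61 million.
Numerator = 5.39 + 2.03 + 5.02 = 12.44 million.
Denominator = 133.61 + 2.03 = 135.64 million.
Broad rate = 12.44 / 135.64 = 9.17%.
Headline unemployment rate = 5.39 / 133.61 = 4.03%.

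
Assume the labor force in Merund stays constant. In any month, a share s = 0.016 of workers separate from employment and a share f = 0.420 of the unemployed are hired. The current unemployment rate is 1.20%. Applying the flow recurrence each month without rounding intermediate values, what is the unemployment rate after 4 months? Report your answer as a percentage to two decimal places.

Unemployment rate after four months ≈ 3.42%.

With a fixed labor force, u_{t+1} = u_t + s·(1−u_t) − f·u_t = u_t·(1−s−f) + s.
Here 1−s−f = 0.564 and s = 0.016.
u_1 = 0.012000 × 0.564 + 0.016 = 0.022768.
u_2 = 0.022768 × 0.564 + 0.016 = 0.028841.
u_3 = 0.028841 × 0.564 + 0.016 = 0.032266.
u_4 = 0.032266 × 0.564 + 0.016 = 0.034198.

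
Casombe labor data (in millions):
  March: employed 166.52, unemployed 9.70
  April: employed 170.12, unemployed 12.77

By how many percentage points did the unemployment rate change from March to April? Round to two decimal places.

March: labor force = 166.52 + 9.70 = 176.22; u = 9.70/176.22 = 5.50%.
April: labor force = 170.12 + 12.77 = 182.89; u = 12.77/182.89 = 6.98%.
Change = 6.98% − 5.50% = +1.48 pp.

The unemployment rate changed by +1.48 percentage points.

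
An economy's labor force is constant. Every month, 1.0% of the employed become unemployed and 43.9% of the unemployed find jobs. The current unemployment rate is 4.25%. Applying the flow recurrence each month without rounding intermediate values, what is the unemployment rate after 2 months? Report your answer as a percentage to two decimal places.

Unemployment rate after two months ≈ 2.84%.

With a fixed labor force, u_{t+1} = u_t + s·(1−u_t) − f·u_t = u_t·(1−s−f) + s.
Here 1−s−f = 0.551 and s = 0.010.
u_1 = 0.042500 × 0.551 + 0.010 = 0.033418.
u_2 = 0.033418 × 0.551 + 0.010 = 0.028413.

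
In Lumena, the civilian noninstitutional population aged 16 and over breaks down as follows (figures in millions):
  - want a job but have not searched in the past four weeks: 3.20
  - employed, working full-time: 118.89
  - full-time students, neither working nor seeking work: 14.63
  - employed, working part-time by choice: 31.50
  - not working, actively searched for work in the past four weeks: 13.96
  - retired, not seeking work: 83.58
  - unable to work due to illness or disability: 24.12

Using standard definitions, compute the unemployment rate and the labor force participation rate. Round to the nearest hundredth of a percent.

Unemployment rate ≈ 8.49%; labor force participation rate ≈ 56.70%.

Employed = 118.89 + 31.50 = 150.39 million.
Unemployed = 13.96 million.
Labor force = 150.39 + 13.96 = 164.35 million.
Not in labor force = 3.20 + 14.63 + 83.58 + 24.12 = 125.53 million (those not working and not actively searching are outside the labor force — including those who want a job but have given up searching).
Civilian working-age population = 164.35 + 125.53 = 289.88 million.
Unemployment rate = 13.96 / 164.35 = 8.49%.
Labor force participation rate = 164.35 / 289.88 = 56.70%.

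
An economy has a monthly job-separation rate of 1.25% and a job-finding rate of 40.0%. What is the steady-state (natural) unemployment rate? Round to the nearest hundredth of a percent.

Steady-state unemployment rate ≈ 3.03%.

At steady state the flows balance: s·E = f·U, so U/(E+U) = s/(s+f).
u* = 1.25 / (1.25 + 40.0) = 1.25 / 41.25 = 3.03%.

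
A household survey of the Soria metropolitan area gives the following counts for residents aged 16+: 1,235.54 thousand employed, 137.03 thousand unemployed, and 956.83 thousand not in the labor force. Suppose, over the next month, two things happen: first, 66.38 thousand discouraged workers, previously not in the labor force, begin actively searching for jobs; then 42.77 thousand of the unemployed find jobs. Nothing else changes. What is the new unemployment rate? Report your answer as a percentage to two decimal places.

Initially, labor force = 1,235.54 + 137.03 = 1,372.57 thousand, so u = 137.03/1,372.57 = 9.98%.
After the first change, unemployed and labor force both rise by 66.38 → E = 1,235.54, U = 203.41, labor force = 1,438.95 thousand.
After the second change, unemployed falls and employed rises by 42.77; labor force unchanged → E = 1,278.31, U = 160.64, labor force = 1,438.95 thousand.
New unemployment rate = 160.64 / 1,438.95 = 11.16%.

New unemployment rate ≈ 11.16%.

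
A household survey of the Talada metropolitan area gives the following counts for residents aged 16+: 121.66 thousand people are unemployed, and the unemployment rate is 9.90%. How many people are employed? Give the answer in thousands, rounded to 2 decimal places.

Labor force = U / u = 121.66 / 0.0990 ≈ 1,228.89 thousand.
Employed = labor force − unemployed = 1,228.89 − 121.66 = 1,107.23 thousand.

About 1,107.23 thousand are employed.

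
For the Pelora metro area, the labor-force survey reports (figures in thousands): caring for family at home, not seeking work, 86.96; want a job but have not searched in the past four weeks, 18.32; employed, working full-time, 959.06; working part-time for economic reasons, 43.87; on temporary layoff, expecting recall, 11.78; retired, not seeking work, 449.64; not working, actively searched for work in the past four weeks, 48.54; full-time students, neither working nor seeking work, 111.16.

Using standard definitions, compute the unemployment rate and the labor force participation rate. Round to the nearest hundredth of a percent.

Employed = 959.06 + 43.87 = 1,002.93 thousand (anyone who worked, including part-time for economic reasons, counts as employed).
Unemployed = 11.78 + 48.54 = 60.32 thousand (jobless and actively searching, or on temporary layoff).
Labor force = 1,002.93 + 60.32 = 1,063.25 thousand.
Not in labor force = 86.96 + 18.32 + 449.64 + 111.16 = 666.08 thousand (those not working and not actively searching are outside the labor force — including those who want a job but have given up searching).
Civilian working-age population = 1,063.25 + 666.08 = 1,729.33 thousand.
Unemployment rate = 60.32 / 1,063.25 = 5.67%.
Labor force participation rate = 1,063.25 / 1,729.33 = 61.48%.

Unemployment rate ≈ 5.67%; labor force participation rate ≈ 61.48%.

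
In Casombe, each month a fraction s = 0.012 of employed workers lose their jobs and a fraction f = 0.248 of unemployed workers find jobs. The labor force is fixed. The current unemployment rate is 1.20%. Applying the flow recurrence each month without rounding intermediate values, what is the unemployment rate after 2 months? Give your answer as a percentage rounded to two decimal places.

Unemployment rate after two months ≈ 2.75%.

With a fixed labor force, u_{t+1} = u_t + s·(1−u_t) − f·u_t = u_t·(1−s−f) + s.
Here 1−s−f = 0.740 and s = 0.012.
u_1 = 0.012000 × 0.740 + 0.012 = 0.020880.
u_2 = 0.020880 × 0.740 + 0.012 = 0.027451.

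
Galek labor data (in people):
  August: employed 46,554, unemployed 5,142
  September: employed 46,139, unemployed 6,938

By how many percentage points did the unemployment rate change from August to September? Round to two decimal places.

August: labor force = 46,554 + 5,142 = 51,696; u = 5,142/51,696 = 9.95%.
September: labor force = 46,139 + 6,938 = 53,077; u = 6,938/53,077 = 13.07%.
Change = 13.07% − 9.95% = +3.12 pp.

The unemployment rate changed by +3.12 percentage points.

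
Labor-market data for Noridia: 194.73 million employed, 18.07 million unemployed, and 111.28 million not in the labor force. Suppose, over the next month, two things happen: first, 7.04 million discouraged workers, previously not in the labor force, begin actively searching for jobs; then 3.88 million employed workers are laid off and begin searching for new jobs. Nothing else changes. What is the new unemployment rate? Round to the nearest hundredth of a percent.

New unemployment rate ≈ 13.19%.

Initially, labor force = 194.73 + 18.07 = 212.80 million, so u = 18.07/212.80 = 8.49%.
After the first change, unemployed and labor force both rise by 7.04 → E = 194.73, U = 25.11, labor force = 219.84 million.
After the second change, employed falls and unemployed rises by 3.88; labor force unchanged → E = 190.85, U = 28.99, labor force = 219.84 million.
New unemployment rate = 28.99 / 219.84 = 13.19%.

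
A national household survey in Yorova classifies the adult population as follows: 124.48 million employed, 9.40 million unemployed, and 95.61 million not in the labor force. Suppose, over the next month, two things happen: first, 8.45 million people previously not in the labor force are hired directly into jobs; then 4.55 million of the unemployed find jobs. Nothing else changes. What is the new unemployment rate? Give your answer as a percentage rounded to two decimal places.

Initially, labor force = 124.48 + 9.40 = 133.88 million, so u = 9.40/133.88 = 7.02%.
After the first change, employed and labor force both rise by 8.45; unemployed unchanged → E = 132.93, U = 9.40, labor force = 142.33 million.
After the second change, unemployed falls and employed rises by 4.55; labor force unchanged → E = 137.48, U = 4.85, labor force = 142.33 million.
New unemployment rate = 4.85 / 142.33 = 3.41%.

New unemployment rate ≈ 3.41%.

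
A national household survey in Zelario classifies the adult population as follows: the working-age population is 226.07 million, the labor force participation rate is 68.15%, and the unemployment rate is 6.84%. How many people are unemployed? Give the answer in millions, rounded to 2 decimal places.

About 10.54 million are unemployed.

Labor force = 0.6815 × 226.07 = 154.07 million.
Unemployed = 0.0684 × 154.07 ≈ 10.54 million.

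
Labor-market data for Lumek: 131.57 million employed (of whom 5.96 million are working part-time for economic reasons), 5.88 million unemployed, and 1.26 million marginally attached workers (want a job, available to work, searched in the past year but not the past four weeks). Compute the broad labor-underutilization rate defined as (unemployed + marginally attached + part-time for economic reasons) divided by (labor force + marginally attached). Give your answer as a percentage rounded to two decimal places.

Labor force = 131.57 + 5.88 = 137.45 million.
Numerator = 5.88 + 1.26 + 5.96 = 13.10 million.
Denominator = 137.45 + 1.26 = 138.71 million.
Broad rate = 13.10 / 138.71 = 9.44%.

Broad underutilization rate ≈ 9.44%.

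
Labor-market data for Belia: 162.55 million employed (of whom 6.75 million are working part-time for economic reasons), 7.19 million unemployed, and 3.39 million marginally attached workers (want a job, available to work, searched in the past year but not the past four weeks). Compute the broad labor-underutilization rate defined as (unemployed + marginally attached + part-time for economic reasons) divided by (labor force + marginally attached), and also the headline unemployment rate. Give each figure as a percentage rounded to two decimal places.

Broad underutilization rate ≈ 10.01%; headline unemployment rate ≈ 4.24%.

Labor force = 162.55 + 7.19 = 169.74 million.
Numerator = 7.19 + 3.39 + 6.75 = 17.33 million.
Denominator = 169.74 + 3.39 = 173.13 million.
Broad rate = 17.33 / 173.13 = 10.01%.
Headline unemployment rate = 7.19 / 169.74 = 4.24%.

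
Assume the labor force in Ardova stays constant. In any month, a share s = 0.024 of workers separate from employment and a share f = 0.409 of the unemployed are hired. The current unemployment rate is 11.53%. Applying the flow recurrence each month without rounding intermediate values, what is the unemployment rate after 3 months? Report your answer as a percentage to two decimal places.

Unemployment rate after three months ≈ 6.63%.

With a fixed labor force, u_{t+1} = u_t + s·(1−u_t) − f·u_t = u_t·(1−s−f) + s.
Here 1−s−f = 0.567 and s = 0.024.
u_1 = 0.115300 × 0.567 + 0.024 = 0.089375.
u_2 = 0.089375 × 0.567 + 0.024 = 0.074676.
u_3 = 0.074676 × 0.567 + 0.024 = 0.066341.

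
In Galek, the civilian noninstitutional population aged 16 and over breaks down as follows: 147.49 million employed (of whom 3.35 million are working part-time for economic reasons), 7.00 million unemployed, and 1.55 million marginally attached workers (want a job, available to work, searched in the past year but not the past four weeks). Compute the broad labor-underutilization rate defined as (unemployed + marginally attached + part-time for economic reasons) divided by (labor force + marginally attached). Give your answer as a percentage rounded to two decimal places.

Broad underutilization rate ≈ 7.63%.

Labor force = 147.49 + 7.00 = 154.49 million.
Numerator = 7.00 + 1.55 + 3.35 = 11.90 million.
Denominator = 154.49 + 1.55 = 156.04 million.
Broad rate = 11.90 / 156.04 = 7.63%.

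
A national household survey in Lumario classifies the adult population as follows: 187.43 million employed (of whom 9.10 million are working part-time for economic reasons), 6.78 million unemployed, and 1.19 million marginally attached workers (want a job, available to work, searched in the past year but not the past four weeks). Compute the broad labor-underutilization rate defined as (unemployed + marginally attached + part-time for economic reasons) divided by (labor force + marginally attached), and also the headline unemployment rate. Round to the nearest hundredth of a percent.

Labor force = 187.43 + 6.78 = 194.21 million.
Numerator = 6.78 + 1.19 + 9.10 = 17.07 million.
Denominator = 194.21 + 1.19 = 195.40 million.
Broad rate = 17.07 / 195.40 = 8.74%.
Headline unemployment rate = 6.78 / 194.21 = 3.49%.

Broad underutilization rate ≈ 8.74%; headline unemployment rate ≈ 3.49%.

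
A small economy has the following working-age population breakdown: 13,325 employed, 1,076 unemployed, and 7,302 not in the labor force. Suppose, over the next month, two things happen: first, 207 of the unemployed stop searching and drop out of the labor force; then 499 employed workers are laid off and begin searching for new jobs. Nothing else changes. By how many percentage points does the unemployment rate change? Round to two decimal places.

The unemployment rate changes by +2.17 percentage points.

Initially, labor force = 13,325 + 1,076 = 14,401, so u = 1,076/14,401 = 7.47%.
After the first change, unemployed and labor force both fall by 207 → E = 13,325, U = 869, labor force = 14,194.
After the second change, employed falls and unemployed rises by 499; labor force unchanged → E = 12,826, U = 1,368, labor force = 14,194.
New unemployment rate = 1,368 / 14,194 = 9.64%.
Change = 9.64% − 7.47% = +2.17 percentage points.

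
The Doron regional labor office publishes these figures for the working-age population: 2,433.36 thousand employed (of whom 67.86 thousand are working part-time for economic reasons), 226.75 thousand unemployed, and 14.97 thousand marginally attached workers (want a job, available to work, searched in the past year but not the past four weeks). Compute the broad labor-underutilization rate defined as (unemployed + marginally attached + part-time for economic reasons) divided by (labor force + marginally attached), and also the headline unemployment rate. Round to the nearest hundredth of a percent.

Broad underutilization rate ≈ 11.57%; headline unemployment rate ≈ 8.52%.

Labor force = 2,433.36 + 226.75 = 2,660.11 thousand.
Numerator = 226.75 + 14.97 + 67.86 = 309.58 thousand.
Denominator = 2,660.11 + 14.97 = 2,675.08 thousand.
Broad rate = 309.58 / 2,675.08 = 11.57%.
Headline unemployment rate = 226.75 / 2,660.11 = 8.52%.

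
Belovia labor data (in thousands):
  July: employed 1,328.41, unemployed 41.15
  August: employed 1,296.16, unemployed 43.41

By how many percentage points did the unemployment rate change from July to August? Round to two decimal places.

July: labor force = 1,328.41 + 41.15 = 1,369.56; u = 41.15/1,369.56 = 3.00%.
August: labor force = 1,296.16 + 43.41 = 1,339.57; u = 43.41/1,339.57 = 3.24%.
Change = 3.24% − 3.00% = +0.24 pp.

The unemployment rate changed by +0.24 percentage points.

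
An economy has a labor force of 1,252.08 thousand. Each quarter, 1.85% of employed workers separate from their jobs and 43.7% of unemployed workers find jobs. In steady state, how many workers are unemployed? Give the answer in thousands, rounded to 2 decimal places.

About 50.85 thousand are unemployed in steady state.

Steady-state unemployment rate u* = s/(s+f) = 1.85/(1.85+43.7) = 0.040615.
Unemployed = u* × labor force = 0.040615 × 1,252.08 ≈ 50.85 thousand.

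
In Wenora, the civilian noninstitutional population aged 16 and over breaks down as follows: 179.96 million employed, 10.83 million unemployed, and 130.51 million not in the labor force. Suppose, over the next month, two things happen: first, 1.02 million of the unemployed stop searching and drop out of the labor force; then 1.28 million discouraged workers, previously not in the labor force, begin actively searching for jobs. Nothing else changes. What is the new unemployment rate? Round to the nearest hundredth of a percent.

Initially, labor force = 179.96 + 10.83 = 190.79 million, so u = 10.83/190.79 = 5.68%.
After the first change, unemployed and labor force both fall by 1.02 → E = 179.96, U = 9.81, labor force = 189.77 million.
After the second change, unemployed and labor force both rise by 1.28 → E = 179.96, U = 11.09, labor force = 191.05 million.
New unemployment rate = 11.09 / 191.05 = 5.80%.

New unemployment rate ≈ 5.80%.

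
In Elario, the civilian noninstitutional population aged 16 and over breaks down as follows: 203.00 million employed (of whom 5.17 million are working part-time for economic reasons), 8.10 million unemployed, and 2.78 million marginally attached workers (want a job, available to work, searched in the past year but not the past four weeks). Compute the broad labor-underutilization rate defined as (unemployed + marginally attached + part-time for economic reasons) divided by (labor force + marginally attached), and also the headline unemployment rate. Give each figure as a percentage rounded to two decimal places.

Broad underutilization rate ≈ 7.50%; headline unemployment rate ≈ 3.84%.

Labor force = 203.00 + 8.10 = 211.10 million.
Numerator = 8.10 + 2.78 + 5.17 = 16.05 million.
Denominator = 211.10 + 2.78 = 213.88 million.
Broad rate = 16.05 / 213.88 = 7.50%.
Headline unemployment rate = 8.10 / 211.10 = 3.84%.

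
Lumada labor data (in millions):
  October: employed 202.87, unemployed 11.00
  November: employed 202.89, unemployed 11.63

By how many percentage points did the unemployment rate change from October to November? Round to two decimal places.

October: labor force = 202.87 + 11.00 = 213.87; u = 11.00/213.87 = 5.14%.
November: labor force = 202.89 + 11.63 = 214.52; u = 11.63/214.52 = 5.42%.
Change = 5.42% − 5.14% = +0.28 pp.

The unemployment rate changed by +0.28 percentage points.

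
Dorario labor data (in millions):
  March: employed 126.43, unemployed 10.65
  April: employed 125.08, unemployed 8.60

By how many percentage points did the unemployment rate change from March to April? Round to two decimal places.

The unemployment rate changed by −1.34 percentage points.

March: labor force = 126.43 + 10.65 = 137.08; u = 10.65/137.08 = 7.77%.
April: labor force = 125.08 + 8.60 = 133.68; u = 8.60/133.68 = 6.43%.
Change = 6.43% − 7.77% = −1.34 pp.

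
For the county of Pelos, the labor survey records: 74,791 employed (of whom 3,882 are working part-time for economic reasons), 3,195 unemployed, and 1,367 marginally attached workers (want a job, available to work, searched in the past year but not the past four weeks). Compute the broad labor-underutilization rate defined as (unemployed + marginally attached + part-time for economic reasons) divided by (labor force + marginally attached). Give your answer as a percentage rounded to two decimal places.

Broad underutilization rate ≈ 10.64%.

Labor force = 74,791 + 3,195 = 77,986.
Numerator = 3,195 + 1,367 + 3,882 = 8,444.
Denominator = 77,986 + 1,367 = 79,353.
Broad rate = 8,444 / 79,353 = 10.64%.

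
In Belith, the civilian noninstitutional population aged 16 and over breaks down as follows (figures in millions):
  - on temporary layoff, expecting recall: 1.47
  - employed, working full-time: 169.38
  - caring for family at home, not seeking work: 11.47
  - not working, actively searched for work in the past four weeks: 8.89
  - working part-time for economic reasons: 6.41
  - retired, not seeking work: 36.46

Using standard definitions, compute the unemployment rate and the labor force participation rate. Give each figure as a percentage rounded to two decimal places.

Employed = 169.38 + 6.41 = 175.79 million (anyone who worked, including part-time for economic reasons, counts as employed).
Unemployed = 1.47 + 8.89 = 10.36 million (jobless and actively searching, or on temporary layoff).
Labor force = 175.79 + 10.36 = 186.15 million.
Not in labor force = 11.47 + 36.46 = 47.93 million (those not working and not actively searching are outside the labor force).
Civilian working-age population = 186.15 + 47.93 = 234.08 million.
Unemployment rate = 10.36 / 186.15 = 5.57%.
Labor force participation rate = 186.15 / 234.08 = 79.52%.

Unemployment rate ≈ 5.57%; labor force participation rate ≈ 79.52%.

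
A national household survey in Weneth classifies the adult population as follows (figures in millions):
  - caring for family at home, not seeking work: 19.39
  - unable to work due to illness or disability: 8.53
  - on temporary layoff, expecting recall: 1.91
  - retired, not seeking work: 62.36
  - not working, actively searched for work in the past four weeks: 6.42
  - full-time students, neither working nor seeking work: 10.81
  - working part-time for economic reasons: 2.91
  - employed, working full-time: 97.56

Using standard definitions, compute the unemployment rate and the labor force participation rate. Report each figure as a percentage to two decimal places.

Employed = 2.91 + 97.56 = 100.47 million (anyone who worked, including part-time for economic reasons, counts as employed).
Unemployed = 1.91 + 6.42 = 8.33 million (jobless and actively searching, or on temporary layoff).
Labor force = 100.47 + 8.33 = 108.80 million.
Not in labor force = 19.39 + 8.53 + 62.36 + 10.81 = 101.09 million (those not working and not actively searching are outside the labor force).
Civilian working-age population = 108.80 + 101.09 = 209.89 million.
Unemployment rate = 8.33 / 108.80 = 7.66%.
Labor force participation rate = 108.80 / 209.89 = 51.84%.

Unemployment rate ≈ 7.66%; labor force participation rate ≈ 51.84%.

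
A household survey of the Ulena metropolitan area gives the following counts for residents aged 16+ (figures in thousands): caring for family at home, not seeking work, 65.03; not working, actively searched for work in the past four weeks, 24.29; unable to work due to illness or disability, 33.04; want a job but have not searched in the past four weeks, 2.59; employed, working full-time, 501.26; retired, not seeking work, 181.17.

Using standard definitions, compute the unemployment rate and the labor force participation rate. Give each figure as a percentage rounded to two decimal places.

Employed = 501.26 thousand.
Unemployed = 24.29 thousand.
Labor force = 501.26 + 24.29 = 525.55 thousand.
Not in labor force = 65.03 + 33.04 + 2.59 + 181.17 = 281.83 thousand (those not working and not actively searching are outside the labor force — including those who want a job but have given up searching).
Civilian working-age population = 525.55 + 281.83 = 807.38 thousand.
Unemployment rate = 24.29 / 525.55 = 4.62%.
Labor force participation rate = 525.55 / 807.38 = 65.09%.

Unemployment rate ≈ 4.62%; labor force participation rate ≈ 65.09%.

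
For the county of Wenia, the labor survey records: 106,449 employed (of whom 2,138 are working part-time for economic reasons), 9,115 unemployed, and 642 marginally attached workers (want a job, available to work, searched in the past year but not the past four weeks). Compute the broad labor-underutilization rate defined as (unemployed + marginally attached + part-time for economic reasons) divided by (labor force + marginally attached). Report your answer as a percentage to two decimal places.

Broad underutilization rate ≈ 10.24%.

Labor force = 106,449 + 9,115 = 115,564.
Numerator = 9,115 + 642 + 2,138 = 11,895.
Denominator = 115,564 + 642 = 116,206.
Broad rate = 11,895 / 116,206 = 10.24%.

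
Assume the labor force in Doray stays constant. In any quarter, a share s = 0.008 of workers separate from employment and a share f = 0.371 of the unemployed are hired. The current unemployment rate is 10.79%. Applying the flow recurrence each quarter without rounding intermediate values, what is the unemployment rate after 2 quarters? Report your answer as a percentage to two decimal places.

With a fixed labor force, u_{t+1} = u_t + s·(1−u_t) − f·u_t = u_t·(1−s−f) + s.
Here 1−s−f = 0.621 and s = 0.008.
u_1 = 0.107900 × 0.621 + 0.008 = 0.075006.
u_2 = 0.075006 × 0.621 + 0.008 = 0.054579.

Unemployment rate after two quarters ≈ 5.46%.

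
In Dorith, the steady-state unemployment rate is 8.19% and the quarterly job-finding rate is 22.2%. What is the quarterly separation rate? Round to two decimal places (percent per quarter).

From u* = s/(s+f): s = u·f/(1−u).
s = 0.0819 × 22.2 / (1 − 0.0819) = 1.8182 / 0.9181 ≈ 1.98% per quarter.

Separation rate ≈ 1.98% per quarter.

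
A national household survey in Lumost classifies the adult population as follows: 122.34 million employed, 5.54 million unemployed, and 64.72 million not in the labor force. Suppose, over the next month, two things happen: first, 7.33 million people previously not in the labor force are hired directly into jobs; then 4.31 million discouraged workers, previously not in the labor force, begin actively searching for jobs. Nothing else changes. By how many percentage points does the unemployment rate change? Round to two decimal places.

The unemployment rate changes by +2.73 percentage points.

Initially, labor force = 122.34 + 5.54 = 127.88 million, so u = 5.54/127.88 = 4.33%.
After the first change, employed and labor force both rise by 7.33; unemployed unchanged → E = 129.67, U = 5.54, labor force = 135.21 million.
After the second change, unemployed and labor force both rise by 4.31 → E = 129.67, U = 9.85, labor force = 139.52 million.
New unemployment rate = 9.85 / 139.52 = 7.06%.
Change = 7.06% − 4.33% = +2.73 percentage points.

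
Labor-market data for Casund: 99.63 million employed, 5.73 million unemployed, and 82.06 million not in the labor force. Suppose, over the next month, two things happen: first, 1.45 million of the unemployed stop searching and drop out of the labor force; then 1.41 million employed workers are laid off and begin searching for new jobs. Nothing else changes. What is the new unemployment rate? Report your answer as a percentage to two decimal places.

Initially, labor force = 99.63 + 5.73 = 105.36 million, so u = 5.73/105.36 = 5.44%.
After the first change, unemployed and labor force both fall by 1.45 → E = 99.63, U = 4.28, labor force = 103.91 million.
After the second change, employed falls and unemployed rises by 1.41; labor force unchanged → E = 98.22, U = 5.69, labor force = 103.91 million.
New unemployment rate = 5.69 / 103.91 = 5.48%.

New unemployment rate ≈ 5.48%.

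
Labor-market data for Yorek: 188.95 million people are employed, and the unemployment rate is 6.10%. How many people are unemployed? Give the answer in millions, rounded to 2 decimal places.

About 12.27 million are unemployed.

Let U be the number unemployed. The labor force is E + U, and U/(E+U) = 0.0610.
So U = 0.0610 × 188.95 / (1 − 0.0610) = 11.5259 / 0.9390 ≈ 12.27 million.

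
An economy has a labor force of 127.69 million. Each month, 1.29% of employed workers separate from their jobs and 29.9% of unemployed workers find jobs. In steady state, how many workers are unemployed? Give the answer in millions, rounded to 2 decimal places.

About 5.28 million are unemployed in steady state.

Steady-state unemployment rate u* = s/(s+f) = 1.29/(1.29+29.9) = 0.041359.
Unemployed = u* × labor force = 0.041359 × 127.69 ≈ 5.28 million.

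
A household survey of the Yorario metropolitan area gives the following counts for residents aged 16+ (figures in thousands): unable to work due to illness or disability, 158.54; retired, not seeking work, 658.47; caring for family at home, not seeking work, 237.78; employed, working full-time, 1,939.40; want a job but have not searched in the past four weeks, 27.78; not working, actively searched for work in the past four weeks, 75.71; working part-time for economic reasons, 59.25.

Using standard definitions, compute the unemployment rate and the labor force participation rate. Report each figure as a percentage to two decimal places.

Unemployment rate ≈ 3.65%; labor force participation rate ≈ 65.71%.

Employed = 1,939.40 + 59.25 = 1,998.65 thousand (anyone who worked, including part-time for economic reasons, counts as employed).
Unemployed = 75.71 thousand.
Labor force = 1,998.65 + 75.71 = 2,074.36 thousand.
Not in labor force = 158.54 + 658.47 + 237.78 + 27.78 = 1,082.57 thousand (those not working and not actively searching are outside the labor force — including those who want a job but have given up searching).
Civilian working-age population = 2,074.36 + 1,082.57 = 3,156.93 thousand.
Unemployment rate = 75.71 / 2,074.36 = 3.65%.
Labor force participation rate = 2,074.36 / 3,156.93 = 65.71%.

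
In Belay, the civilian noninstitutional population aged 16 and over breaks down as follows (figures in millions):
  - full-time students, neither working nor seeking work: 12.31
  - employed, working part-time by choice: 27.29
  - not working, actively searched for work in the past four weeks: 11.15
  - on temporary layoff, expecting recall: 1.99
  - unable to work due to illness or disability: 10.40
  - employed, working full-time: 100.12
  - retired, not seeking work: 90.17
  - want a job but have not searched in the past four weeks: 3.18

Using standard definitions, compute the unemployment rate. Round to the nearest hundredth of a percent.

Unemployment rate ≈ 9.35%.

Employed = 27.29 + 100.12 = 127.41 million.
Unemployed = 11.15 + 1.99 = 13.14 million (jobless and actively searching, or on temporary layoff).
Labor force = 127.41 + 13.14 = 140.55 million.
Unemployment rate = 13.14 / 140.55 = 9.35%.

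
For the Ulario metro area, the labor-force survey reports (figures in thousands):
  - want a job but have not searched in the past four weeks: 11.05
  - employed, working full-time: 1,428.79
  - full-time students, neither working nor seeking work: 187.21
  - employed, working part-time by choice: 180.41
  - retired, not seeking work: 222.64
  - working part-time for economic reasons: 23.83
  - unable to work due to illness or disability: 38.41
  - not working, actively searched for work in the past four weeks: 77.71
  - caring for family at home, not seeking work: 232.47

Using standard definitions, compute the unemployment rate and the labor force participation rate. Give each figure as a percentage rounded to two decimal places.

Unemployment rate ≈ 4.54%; labor force participation rate ≈ 71.21%.

Employed = 1,428.79 + 180.41 + 23.83 = 1,633.03 thousand (anyone who worked, including part-time for economic reasons, counts as employed).
Unemployed = 77.71 thousand.
Labor force = 1,633.03 + 77.71 = 1,710.74 thousand.
Not in labor force = 11.05 + 187.21 + 222.64 + 38.41 + 232.47 = 691.78 thousand (those not working and not actively searching are outside the labor force — including those who want a job but have given up searching).
Civilian working-age population = 1,710.74 + 691.78 = 2,402.52 thousand.
Unemployment rate = 77.71 / 1,710.74 = 4.54%.
Labor force participation rate = 1,710.74 / 2,402.52 = 71.21%.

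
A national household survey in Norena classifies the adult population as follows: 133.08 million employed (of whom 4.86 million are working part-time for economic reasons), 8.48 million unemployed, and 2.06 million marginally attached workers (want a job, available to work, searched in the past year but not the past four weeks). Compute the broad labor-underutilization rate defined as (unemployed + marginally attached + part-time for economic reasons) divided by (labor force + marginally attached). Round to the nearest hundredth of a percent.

Broad underutilization rate ≈ 10.72%.

Labor force = 133.08 + 8.48 = 141.56 million.
Numerator = 8.48 + 2.06 + 4.86 = 15.40 million.
Denominator = 141.56 + 2.06 = 143.62 million.
Broad rate = 15.40 / 143.62 = 10.72%.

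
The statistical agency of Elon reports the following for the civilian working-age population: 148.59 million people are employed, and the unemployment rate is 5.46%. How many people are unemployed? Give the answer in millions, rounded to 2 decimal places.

Let U be the number unemployed. The labor force is E + U, and U/(E+U) = 0.0546.
So U = 0.0546 × 148.59 / (1 − 0.0546) = 8.1130 / 0.9454 ≈ 8.58 million.

About 8.58 million are unemployed.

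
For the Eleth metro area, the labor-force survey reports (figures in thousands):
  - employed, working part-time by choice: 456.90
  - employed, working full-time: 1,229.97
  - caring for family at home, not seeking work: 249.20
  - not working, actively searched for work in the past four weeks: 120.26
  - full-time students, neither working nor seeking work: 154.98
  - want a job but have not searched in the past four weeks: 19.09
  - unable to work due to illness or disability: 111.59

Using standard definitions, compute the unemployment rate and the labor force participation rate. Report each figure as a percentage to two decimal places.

Employed = 456.90 + 1,229.97 = 1,686.87 thousand.
Unemployed = 120.26 thousand.
Labor force = 1,686.87 + 120.26 = 1,807.13 thousand.
Not in labor force = 249.20 + 154.98 + 19.09 + 111.59 = 534.86 thousand (those not working and not actively searching are outside the labor force — including those who want a job but have given up searching).
Civilian working-age population = 1,807.13 + 534.86 = 2,341.99 thousand.
Unemployment rate = 120.26 / 1,807.13 = 6.65%.
Labor force participation rate = 1,807.13 / 2,341.99 = 77.16%.

Unemployment rate ≈ 6.65%; labor force participation rate ≈ 77.16%.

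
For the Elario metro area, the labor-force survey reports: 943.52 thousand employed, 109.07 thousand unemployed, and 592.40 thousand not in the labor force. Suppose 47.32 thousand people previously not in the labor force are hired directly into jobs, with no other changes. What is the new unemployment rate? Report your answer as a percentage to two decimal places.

Initially, labor force = 943.52 + 109.07 = 1,052.59 thousand, so u = 109.07/1,052.59 = 10.36%.
After the change, employed and labor force both rise by 47.32; unemployed unchanged → E = 990.84, U = 109.07, labor force = 1,099.91 thousand.
New unemployment rate = 109.07 / 1,099.91 = 9.92%.

New unemployment rate ≈ 9.92%.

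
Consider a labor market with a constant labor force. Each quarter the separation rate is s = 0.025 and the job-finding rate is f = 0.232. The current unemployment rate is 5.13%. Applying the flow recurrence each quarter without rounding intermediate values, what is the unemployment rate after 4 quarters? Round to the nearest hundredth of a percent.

With a fixed labor force, u_{t+1} = u_t + s·(1−u_t) − f·u_t = u_t·(1−s−f) + s.
Here 1−s−f = 0.743 and s = 0.025.
u_1 = 0.051300 × 0.743 + 0.025 = 0.063116.
u_2 = 0.063116 × 0.743 + 0.025 = 0.071895.
u_3 = 0.071895 × 0.743 + 0.025 = 0.078418.
u_4 = 0.078418 × 0.743 + 0.025 = 0.083265.

Unemployment rate after four quarters ≈ 8.33%.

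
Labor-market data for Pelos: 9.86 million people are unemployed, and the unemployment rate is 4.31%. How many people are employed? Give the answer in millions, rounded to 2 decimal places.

About 218.91 million are employed.

Labor force = U / u = 9.86 / 0.0431 ≈ 228.77 million.
Employed = labor force − unemployed = 228.77 − 9.86 = 218.91 million.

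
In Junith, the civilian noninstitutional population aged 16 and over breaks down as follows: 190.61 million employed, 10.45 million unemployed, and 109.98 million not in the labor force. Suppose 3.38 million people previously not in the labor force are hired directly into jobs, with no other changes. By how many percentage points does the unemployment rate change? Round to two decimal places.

The unemployment rate changes by −0.09 percentage points.

Initially, labor force = 190.61 + 10.45 = 201.06 million, so u = 10.45/201.06 = 5.20%.
After the change, employed and labor force both rise by 3.38; unemployed unchanged → E = 193.99, U = 10.45, labor force = 204.44 million.
New unemployment rate = 10.45 / 204.44 = 5.11%.
Change = 5.11% − 5.20% = −0.09 percentage points.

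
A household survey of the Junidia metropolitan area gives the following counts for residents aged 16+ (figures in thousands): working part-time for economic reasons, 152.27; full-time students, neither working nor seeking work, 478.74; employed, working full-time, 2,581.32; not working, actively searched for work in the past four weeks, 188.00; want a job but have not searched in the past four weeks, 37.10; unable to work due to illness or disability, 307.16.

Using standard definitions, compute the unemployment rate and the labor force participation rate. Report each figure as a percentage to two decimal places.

Employed = 152.27 + 2,581.32 = 2,733.59 thousand (anyone who worked, including part-time for economic reasons, counts as employed).
Unemployed = 188.00 thousand.
Labor force = 2,733.59 + 188.00 = 2,921.59 thousand.
Not in labor force = 478.74 + 37.10 + 307.16 = 823.00 thousand (those not working and not actively searching are outside the labor force — including those who want a job but have given up searching).
Civilian working-age population = 2,921.59 + 823.00 = 3,744.59 thousand.
Unemployment rate = 188.00 / 2,921.59 = 6.43%.
Labor force participation rate = 2,921.59 / 3,744.59 = 78.02%.

Unemployment rate ≈ 6.43%; labor force participation rate ≈ 78.02%.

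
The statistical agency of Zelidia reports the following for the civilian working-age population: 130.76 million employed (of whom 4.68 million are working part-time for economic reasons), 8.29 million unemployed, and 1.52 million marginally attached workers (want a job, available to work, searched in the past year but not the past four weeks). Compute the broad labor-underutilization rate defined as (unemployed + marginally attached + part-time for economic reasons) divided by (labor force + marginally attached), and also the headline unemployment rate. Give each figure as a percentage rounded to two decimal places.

Labor force = 130.76 + 8.29 = 139.05 million.
Numerator = 8.29 + 1.52 + 4.68 = 14.49 million.
Denominator = 139.05 + 1.52 = 140.57 million.
Broad rate = 14.49 / 140.57 = 10.31%.
Headline unemployment rate = 8.29 / 139.05 = 5.96%.

Broad underutilization rate ≈ 10.31%; headline unemployment rate ≈ 5.96%.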